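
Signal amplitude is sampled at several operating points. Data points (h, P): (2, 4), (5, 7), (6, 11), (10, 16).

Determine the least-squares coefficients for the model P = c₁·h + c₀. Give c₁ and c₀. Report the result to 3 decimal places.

c₁ = 1.542, c₀ = 0.634

AᵀA·[c₁, c₀]ᵀ = AᵀP reads: 165·c₁ + 23·c₀ = 269;  23·c₁ + 4·c₀ = 38.
(Σh·h = 165, Σh = 23, Σ1 = 4, Σh·P = 269, ΣP = 38.)
Eliminating c₀: 4·(row 1) − 23·(row 2) gives 131·c₁ = 4·269 − 23·38 = 202, so c₁ = 202/131.
Then c₀ = (38 − 23·(202/131))/4 = 83/131.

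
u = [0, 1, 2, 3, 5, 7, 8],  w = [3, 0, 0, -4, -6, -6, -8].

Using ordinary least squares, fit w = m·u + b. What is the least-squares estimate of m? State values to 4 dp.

Entries of XᵀX: Σu·u = 152, Σu = 26, Σ1 = 7.
For Xᵀw: Σu·w = -148, Σw = -21.
Determinant 152·7 − 26² = 388.
m = ((-148)·7 − 26·(-21))/388 = -245/194; b = (152·(-21) − 26·(-148))/388 = 164/97.

m = -1.2629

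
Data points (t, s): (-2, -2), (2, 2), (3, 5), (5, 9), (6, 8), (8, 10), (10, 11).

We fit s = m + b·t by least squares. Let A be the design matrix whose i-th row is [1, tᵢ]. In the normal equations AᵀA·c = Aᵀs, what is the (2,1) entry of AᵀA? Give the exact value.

Row 2 ↔ basis t, column 1 ↔ basis 1, so (AᵀA)_{2,1} = Σᵢ t = (-2)·(1) + (2)·(1) + (3)·(1) + (5)·(1) + (6)·(1) + (8)·(1) + (10)·(1) = 32.

32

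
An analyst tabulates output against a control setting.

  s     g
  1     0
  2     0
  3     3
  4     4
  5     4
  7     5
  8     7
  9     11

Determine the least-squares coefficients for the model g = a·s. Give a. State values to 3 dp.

Normal-equation sums: Σs·s = 249.
Moment sums: Σs·g = 235.
a = 235/249 = 0.943775.

a = 0.944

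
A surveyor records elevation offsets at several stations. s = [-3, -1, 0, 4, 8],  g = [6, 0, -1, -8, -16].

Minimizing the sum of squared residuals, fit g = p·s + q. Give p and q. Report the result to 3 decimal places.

Setting ∂/∂p … = 0 gives: 90·p + 8·q = -178;  8·p + 5·q = -19.
Determinant 90·5 − 8² = 386.
p = ((-178)·5 − 8·(-19))/386 = -369/193; q = (90·(-19) − 8·(-178))/386 = -143/193.

p = -1.912, q = -0.741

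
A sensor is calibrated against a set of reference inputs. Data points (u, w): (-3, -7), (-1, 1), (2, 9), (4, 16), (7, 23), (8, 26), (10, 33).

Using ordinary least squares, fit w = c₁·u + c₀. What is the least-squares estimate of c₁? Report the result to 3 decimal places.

The normal equations are: 243·c₁ + 27·c₀ = 801;  27·c₁ + 7·c₀ = 101.
(Σu·u = 243, Σu = 27, Σ1 = 7, Σu·w = 801, Σw = 101.)
Δ = 243·7 − 27² = 972.
c₁ = (801·7 − 27·101)/972 = 80/27; c₀ = (243·101 − 27·801)/972 = 3.

c₁ = 2.963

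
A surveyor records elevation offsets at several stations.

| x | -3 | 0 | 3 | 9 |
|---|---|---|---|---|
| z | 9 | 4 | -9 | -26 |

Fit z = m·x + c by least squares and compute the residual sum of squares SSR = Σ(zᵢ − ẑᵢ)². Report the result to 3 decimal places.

AᵀA·[m, c]ᵀ = Aᵀz reads: 99·m + 9·c = -288;  9·m + 4·c = -22.
(Σx·x = 99, Σx = 9, Σ1 = 4, Σx·z = -288, Σz = -22.)
Eliminating c: 4·(row 1) − 9·(row 2) gives 315·m = 4·(-288) − 9·(-22) = -954, so m = -106/35.
Then c = ((-22) − 9·(-106/35))/4 = 46/35.
Residuals: -7/5, 94/35, -43/35, -2/35; SSR = 374/35.

SSR = 10.686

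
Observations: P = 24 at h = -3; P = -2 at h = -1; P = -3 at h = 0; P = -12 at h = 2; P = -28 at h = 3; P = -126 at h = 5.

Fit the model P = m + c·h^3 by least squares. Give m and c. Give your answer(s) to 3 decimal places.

m = -2.855, c = -0.984

Setting ∂/∂m … = 0 gives: 6·m + 132·c = -147;  132·m + 17148·c = -17248.
(Σ1 = 6, Σh^3 = 132, Σh^3·h^3 = 17148, ΣP = -147, Σh^3·P = -17248.)
Determinant 6·17148 − 132² = 85464.
m = ((-147)·17148 − 132·(-17248))/85464 = -20335/7122; c = (6·(-17248) − 132·(-147))/85464 = -7007/7122.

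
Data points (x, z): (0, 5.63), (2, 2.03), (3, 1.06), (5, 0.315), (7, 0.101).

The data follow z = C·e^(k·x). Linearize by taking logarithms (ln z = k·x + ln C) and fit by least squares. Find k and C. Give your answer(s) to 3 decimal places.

Taking logs, ln z = k·x + ln C, so regress ln z on x.
AᵀA = [[87.0000, 17.0000]; [17.0000, 5]], rhs = [-20.2335, -0.9534]ᵀ  (here Σx = 17.0000, Σ(x)² = 87.0000, Σln z = -0.9534, Σx·ln z = -20.2335).
Δ = 87.0000·5 − (17.0000)² = 146.0000; k = (-20.2335·5 − 17.0000·-0.9534)/146.0000 = -0.58191, ln C = (87.0000·-0.9534 − 17.0000·-20.2335)/146.0000 = 1.78783, so C = exp(1.78783) = 5.97646.

k = -0.582, C = 5.976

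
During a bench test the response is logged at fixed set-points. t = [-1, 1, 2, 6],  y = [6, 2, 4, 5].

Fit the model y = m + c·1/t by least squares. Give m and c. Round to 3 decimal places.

m = 4.558, c = -1.846

Forming AᵀA = [[4, 2/3]; [2/3, 41/18]] and Aᵀy = [17, -7/6]ᵀ gives AᵀA·[m, c]ᵀ = Aᵀy.
Determinant 4·(41/18) − (2/3)² = 26/3.
m = (17·(41/18) − (2/3)·(-7/6))/(26/3) = 237/52; c = (4·(-7/6) − (2/3)·17)/(26/3) = -24/13.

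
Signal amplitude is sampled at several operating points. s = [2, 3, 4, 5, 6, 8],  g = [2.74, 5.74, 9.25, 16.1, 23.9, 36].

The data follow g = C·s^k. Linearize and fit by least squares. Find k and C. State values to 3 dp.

Let Y = ln g. Fitting Y = k·ln s + ln C by least squares:
Σln s = 8.6587, Σ(ln s)² = 13.7340, Σln g = 14.5163, Σln s·ln g = 23.3133.
Equations: 13.7340·k + 8.6587·ln C = 23.3133;  8.6587·k + 6·ln C = 14.5163.
Solving (det = 7.4309): k = 1.90932, ln C = -0.33599, so C = exp(-0.33599) = 0.71463.

k = 1.909, C = 0.715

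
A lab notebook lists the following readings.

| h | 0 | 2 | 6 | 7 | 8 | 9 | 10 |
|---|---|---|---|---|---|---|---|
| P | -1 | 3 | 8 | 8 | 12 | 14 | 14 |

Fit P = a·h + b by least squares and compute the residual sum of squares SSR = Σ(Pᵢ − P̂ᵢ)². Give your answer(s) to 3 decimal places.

From the data, Σh·h = 334, Σh = 42, Σ1 = 7.
For AᵀP: Σh·P = 472, ΣP = 58.
AᵀA·[a, b]ᵀ = AᵀP becomes [[334, 42]; [42, 7]]·[a, b]ᵀ = [472, 58]ᵀ.
Eliminating b: 7·(row 1) − 42·(row 2) gives 574·a = 7·472 − 42·58 = 868, so a = 62/41.
Then b = (58 − 42·(62/41))/7 = -226/287.
Residuals: -61/287, 219/287, -2/7, -516/287, 198/287, 338/287, -96/287; SSR = 1698/287.

SSR = 5.916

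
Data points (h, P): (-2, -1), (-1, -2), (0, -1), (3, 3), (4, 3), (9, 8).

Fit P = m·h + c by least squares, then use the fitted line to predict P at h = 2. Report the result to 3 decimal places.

P̂ = 1.515

Forming AᵀA = [[111, 13]; [13, 6]] and AᵀP = [97, 10]ᵀ gives AᵀA·[m, c]ᵀ = AᵀP.
Eliminating c: 6·(row 1) − 13·(row 2) gives 497·m = 6·97 − 13·10 = 452, so m = 452/497.
Then c = (10 − 13·(452/497))/6 = -151/497.
At h = 2: P̂ = (452/497)·(2) + (-151/497)·(1) = 753/497.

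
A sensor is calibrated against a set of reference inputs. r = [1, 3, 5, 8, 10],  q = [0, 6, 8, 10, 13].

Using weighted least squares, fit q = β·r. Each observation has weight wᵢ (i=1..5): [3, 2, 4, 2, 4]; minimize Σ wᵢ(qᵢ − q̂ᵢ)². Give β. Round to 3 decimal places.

Entries of AᵀWA: Σwᵢ·r·r = 649.
Right-hand side: Σwᵢ·r·q = 876.
β = 876/649 = 1.34977.

β = 1.350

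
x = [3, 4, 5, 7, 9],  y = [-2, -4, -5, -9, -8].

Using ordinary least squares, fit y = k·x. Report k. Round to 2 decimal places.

k = -1.01

The normal system MᵀM·[k]ᵀ = Mᵀy is [[180]]·[k]ᵀ = [-182]ᵀ.
k = (-182)/180 = -1.01111.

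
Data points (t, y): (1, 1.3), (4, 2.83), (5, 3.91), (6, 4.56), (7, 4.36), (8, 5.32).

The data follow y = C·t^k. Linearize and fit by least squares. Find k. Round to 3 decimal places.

With ln yᵢ as the transformed response and ln tᵢ as the regressor:
Σln t = 8.8128, Σ(ln t)² = 15.8331, Σln y = 7.3274, Σln t·ln y = 12.6964.
Equations: 15.8331·k + 8.8128·ln C = 12.6964;  8.8128·k + 6·ln C = 7.3274.
Slope k = (n·Σln t·ln y − Σln t·Σln y)/(n·Σ(ln t)² − (Σln t)²) = (6·12.6964 − 8.8128·7.3274)/17.3327 = 0.66940; ln C = (Σln y − k·Σln t)/n = 0.23802.

k = 0.669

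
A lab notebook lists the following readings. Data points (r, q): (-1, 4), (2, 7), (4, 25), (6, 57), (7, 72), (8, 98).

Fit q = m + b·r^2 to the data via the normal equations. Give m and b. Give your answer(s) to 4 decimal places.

With design matrix A, AᵀA = [[6, 170]; [170, 8066]] and Aᵀq = [263, 12284]ᵀ.
Eliminating b: 8066·(row 1) − 170·(row 2) gives 19496·m = 8066·263 − 170·12284 = 33078, so m = 16539/9748.
Then b = (12284 − 170·(16539/9748))/8066 = 14497/9748.

m = 1.6967, b = 1.4872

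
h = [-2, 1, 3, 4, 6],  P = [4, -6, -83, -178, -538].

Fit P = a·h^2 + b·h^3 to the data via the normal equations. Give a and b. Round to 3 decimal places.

Sums needed: Σh^2·h^2 = 1650, Σh^2·h^3 = 9012, Σh^3·h^3 = 51546.
For XᵀP: Σh^2·P = -22953, Σh^3·P = -129879.
Eliminating b: 51546·(row 1) − 9012·(row 2) gives 3834756·a = 51546·(-22953) − 9012·(-129879) = -12665790, so a = -703655/213042.
Then b = ((-129879) − 9012·(-703655/213042))/51546 = -413773/213042.

a = -3.303, b = -1.942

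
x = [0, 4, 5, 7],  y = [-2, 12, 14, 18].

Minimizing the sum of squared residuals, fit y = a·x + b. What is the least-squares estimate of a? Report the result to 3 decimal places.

a = 2.923

From the data, Σx·x = 90, Σx = 16, Σ1 = 4.
Right-hand side: Σx·y = 244, Σy = 42.
MᵀM·[a, b]ᵀ = Mᵀy becomes [[90, 16]; [16, 4]]·[a, b]ᵀ = [244, 42]ᵀ.
det = 90·4 − 16² = 104.
a = (244·4 − 16·42)/104 = 38/13; b = (90·42 − 16·244)/104 = -31/26.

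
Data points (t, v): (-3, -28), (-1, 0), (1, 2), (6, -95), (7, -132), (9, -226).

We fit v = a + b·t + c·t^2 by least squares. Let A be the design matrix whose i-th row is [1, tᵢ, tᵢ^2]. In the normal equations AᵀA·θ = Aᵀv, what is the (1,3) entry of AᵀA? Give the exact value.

177

Row 1 ↔ basis 1, column 3 ↔ basis t^2, so (AᵀA)_{1,3} = Σᵢ t^2 = (1)·(9) + (1)·(1) + (1)·(1) + (1)·(36) + (1)·(49) + (1)·(81) = 177.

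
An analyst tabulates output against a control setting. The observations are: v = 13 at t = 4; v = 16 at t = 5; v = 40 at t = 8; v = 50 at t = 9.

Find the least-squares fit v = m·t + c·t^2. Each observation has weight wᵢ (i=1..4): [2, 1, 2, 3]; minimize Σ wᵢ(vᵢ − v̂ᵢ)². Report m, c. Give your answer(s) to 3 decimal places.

m = 1.010, c = 0.503

Setting ∂/∂m … = 0 gives: 428·m + 3464·c = 2174;  3464·m + 29012·c = 18086.
(Σwᵢ·t·t = 428, Σwᵢ·t·t^2 = 3464, Σwᵢ·t^2·t^2 = 29012, Σwᵢ·t·v = 2174, Σwᵢ·t^2·v = 18086.)
det = 428·29012 − 3464² = 417840.
m = (2174·29012 − 3464·18086)/417840 = 17591/17410; c = (428·18086 − 3464·2174)/417840 = 8753/17410.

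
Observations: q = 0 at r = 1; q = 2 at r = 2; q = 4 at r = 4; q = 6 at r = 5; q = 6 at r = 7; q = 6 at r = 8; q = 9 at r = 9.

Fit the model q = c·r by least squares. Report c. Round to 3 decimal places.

The normal equations are: 240·c = 221.
c = 221/240 = 0.920833.

c = 0.921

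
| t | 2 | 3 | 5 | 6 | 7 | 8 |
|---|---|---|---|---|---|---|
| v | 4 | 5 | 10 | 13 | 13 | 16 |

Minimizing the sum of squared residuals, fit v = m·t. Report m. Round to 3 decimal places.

m = 1.979

With design matrix X, XᵀX = [[187]] and Xᵀv = [370]ᵀ.
Hence m = 370 / 187 ≈ 1.97861.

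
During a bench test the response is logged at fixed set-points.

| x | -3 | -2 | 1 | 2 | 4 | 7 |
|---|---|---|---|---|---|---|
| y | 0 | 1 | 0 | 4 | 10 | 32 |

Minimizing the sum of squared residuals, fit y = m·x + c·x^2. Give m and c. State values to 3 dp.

m = 0.969, c = 0.498

MᵀM·[m, c]ᵀ = Mᵀy reads: 83·m + 381·c = 270;  381·m + 2771·c = 1748.
Eliminating c: 2771·(row 1) − 381·(row 2) gives 84832·m = 2771·270 − 381·1748 = 82182, so m = 41091/42416.
Then c = (1748 − 381·(41091/42416))/2771 = 21107/42416.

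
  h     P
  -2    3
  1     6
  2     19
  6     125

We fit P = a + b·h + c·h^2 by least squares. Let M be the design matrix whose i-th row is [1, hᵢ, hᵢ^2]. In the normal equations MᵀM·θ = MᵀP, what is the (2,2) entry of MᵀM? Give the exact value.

45

Row 2 ↔ basis h, column 2 ↔ basis h, so (MᵀM)_{2,2} = Σᵢ (h)·(h) = (-2)·(-2) + (1)·(1) + (2)·(2) + (6)·(6) = 45.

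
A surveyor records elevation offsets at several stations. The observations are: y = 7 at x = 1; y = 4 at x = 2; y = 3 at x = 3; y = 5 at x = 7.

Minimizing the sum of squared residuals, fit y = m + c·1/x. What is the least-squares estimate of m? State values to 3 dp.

m = 3.132

Normal-equation sums: Σ1 = 4, Σ1/x = 83/42, Σ1/x·1/x = 2437/1764.
For Mᵀy: Σy = 19, Σ1/x·y = 75/7.
So MᵀM·[m, c]ᵀ = Mᵀy: [[4, 83/42]; [83/42, 2437/1764]]·[m, c]ᵀ = [19, 75/7]ᵀ.
Eliminating c: (2437/1764)·(row 1) − (83/42)·(row 2) gives (953/588)·m = (2437/1764)·19 − (83/42)·(75/7) = 1279/252, so m = 8953/2859.
Then c = ((75/7) − (83/42)·(8953/2859))/(2437/1764) = 3122/953.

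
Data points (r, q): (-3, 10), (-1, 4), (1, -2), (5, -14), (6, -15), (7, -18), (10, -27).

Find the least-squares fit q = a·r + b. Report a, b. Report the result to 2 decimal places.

Sums needed: Σr·r = 221, Σr = 25, Σ1 = 7.
Moment sums: Σr·q = -592, Σq = -62.
So MᵀM·[a, b]ᵀ = Mᵀq: [[221, 25]; [25, 7]]·[a, b]ᵀ = [-592, -62]ᵀ.
Eliminating b: 7·(row 1) − 25·(row 2) gives 922·a = 7·(-592) − 25·(-62) = -2594, so a = -1297/461.
Then b = ((-62) − 25·(-1297/461))/7 = 549/461.

a = -2.81, b = 1.19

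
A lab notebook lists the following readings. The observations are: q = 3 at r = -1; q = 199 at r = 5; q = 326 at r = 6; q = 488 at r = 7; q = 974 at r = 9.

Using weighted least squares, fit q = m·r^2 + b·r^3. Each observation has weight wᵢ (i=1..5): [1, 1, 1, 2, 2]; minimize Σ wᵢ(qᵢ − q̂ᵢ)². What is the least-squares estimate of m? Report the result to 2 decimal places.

m = 2.89

The normal system MᵀWM·[m, b]ᵀ = MᵀWq is [[19846, 162612]; [162612, 1360462]]·[m, b]ᵀ = [222326, 1850148]ᵀ.
Determinant 19846·1360462 − 162612² = 557066308.
m = (222326·1360462 − 162612·1850148)/557066308 = 402452009/139266577; b = (19846·1850148 − 162612·222326)/557066308 = 141290424/139266577.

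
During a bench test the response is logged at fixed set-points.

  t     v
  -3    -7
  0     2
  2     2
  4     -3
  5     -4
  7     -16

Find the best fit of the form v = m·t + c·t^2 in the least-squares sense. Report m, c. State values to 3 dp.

MᵀM·[m, c]ᵀ = Mᵀv reads: 103·m + 513·c = -119;  513·m + 3379·c = -987.
(Σt·t = 103, Σt·t^2 = 513, Σt^2·t^2 = 3379, Σt·v = -119, Σt^2·v = -987.)
Eliminating c: 3379·(row 1) − 513·(row 2) gives 84868·m = 3379·(-119) − 513·(-987) = 104230, so m = 7445/6062.
Then c = ((-987) − 513·(7445/6062))/3379 = -2901/6062.

m = 1.228, c = -0.479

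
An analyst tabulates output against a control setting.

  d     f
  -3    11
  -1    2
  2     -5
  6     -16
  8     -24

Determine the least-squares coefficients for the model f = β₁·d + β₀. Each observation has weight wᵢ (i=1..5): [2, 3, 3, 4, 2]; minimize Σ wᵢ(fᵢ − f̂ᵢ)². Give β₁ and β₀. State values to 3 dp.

β₁ = -2.936, β₀ = 0.688

Sums needed: Σwᵢ·d·d = 305, Σwᵢ·d = 37, Σwᵢ·1 = 14.
Moment sums: Σwᵢ·d·f = -870, Σwᵢ·f = -99.
So AᵀWA·[β₁, β₀]ᵀ = AᵀWf: [[305, 37]; [37, 14]]·[β₁, β₀]ᵀ = [-870, -99]ᵀ.
Determinant 305·14 − 37² = 2901.
β₁ = ((-870)·14 − 37·(-99))/2901 = -2839/967; β₀ = (305·(-99) − 37·(-870))/2901 = 665/967.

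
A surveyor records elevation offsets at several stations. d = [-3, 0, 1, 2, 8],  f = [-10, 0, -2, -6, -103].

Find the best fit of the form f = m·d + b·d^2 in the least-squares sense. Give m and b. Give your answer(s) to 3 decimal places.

m = -0.903, b = -1.493

From the data, Σd·d = 78, Σd·d^2 = 494, Σd^2·d^2 = 4194.
Right-hand side: Σd·f = -808, Σd^2·f = -6708.
MᵀM·[m, b]ᵀ = Mᵀf becomes [[78, 494]; [494, 4194]]·[m, b]ᵀ = [-808, -6708]ᵀ.
Eliminating b: 4194·(row 1) − 494·(row 2) gives 83096·m = 4194·(-808) − 494·(-6708) = -75000, so m = -9375/10387.
Then b = ((-6708) − 494·(-9375/10387))/4194 = -1193/799.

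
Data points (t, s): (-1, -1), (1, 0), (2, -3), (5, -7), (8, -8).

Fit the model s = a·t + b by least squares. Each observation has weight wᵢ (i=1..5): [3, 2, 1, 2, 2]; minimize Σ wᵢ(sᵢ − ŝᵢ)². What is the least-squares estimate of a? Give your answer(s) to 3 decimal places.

a = -0.910

The normal system AᵀWA·[a, b]ᵀ = AᵀWs is [[187, 27]; [27, 10]]·[a, b]ᵀ = [-201, -36]ᵀ.
Determinant 187·10 − 27² = 1141.
a = ((-201)·10 − 27·(-36))/1141 = -1038/1141; b = (187·(-36) − 27·(-201))/1141 = -1305/1141.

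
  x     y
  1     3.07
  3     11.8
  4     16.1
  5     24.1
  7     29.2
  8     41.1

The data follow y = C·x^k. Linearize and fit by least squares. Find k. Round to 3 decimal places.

k = 1.217

With ln yᵢ as the transformed response and ln xᵢ as the regressor:
Σln x = 8.1197, Σ(ln x)² = 13.8297, Σln y = 16.6410, Σln x·ln y = 25.9784.
Equations: 13.8297·k + 8.1197·ln C = 25.9784;  8.1197·k + 6·ln C = 16.6410.
Solving (det = 17.0487): k = 1.21713, ln C = 1.12638.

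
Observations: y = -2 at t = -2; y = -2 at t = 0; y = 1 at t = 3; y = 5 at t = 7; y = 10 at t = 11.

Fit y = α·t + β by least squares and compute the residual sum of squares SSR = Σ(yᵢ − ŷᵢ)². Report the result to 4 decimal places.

Setting ∂/∂α … = 0 gives: 183·α + 19·β = 152;  19·α + 5·β = 12.
(Σt·t = 183, Σt = 19, Σ1 = 5, Σt·y = 152, Σy = 12.)
Eliminating β: 5·(row 1) − 19·(row 2) gives 554·α = 5·152 − 19·12 = 532, so α = 266/277.
Then β = (12 − 19·(266/277))/5 = -346/277.
Residuals: 324/277, -208/277, -175/277, -131/277, 190/277; SSR = 838/277.

SSR = 3.0253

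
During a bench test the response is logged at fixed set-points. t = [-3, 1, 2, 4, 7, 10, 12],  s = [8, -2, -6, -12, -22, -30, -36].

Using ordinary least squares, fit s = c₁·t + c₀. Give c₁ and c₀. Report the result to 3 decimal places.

Forming MᵀM = [[323, 33]; [33, 7]] and Mᵀs = [-972, -100]ᵀ gives MᵀM·[c₁, c₀]ᵀ = Mᵀs.
Δ = 323·7 − 33² = 1172.
c₁ = ((-972)·7 − 33·(-100))/1172 = -876/293; c₀ = (323·(-100) − 33·(-972))/1172 = -56/293.

c₁ = -2.990, c₀ = -0.191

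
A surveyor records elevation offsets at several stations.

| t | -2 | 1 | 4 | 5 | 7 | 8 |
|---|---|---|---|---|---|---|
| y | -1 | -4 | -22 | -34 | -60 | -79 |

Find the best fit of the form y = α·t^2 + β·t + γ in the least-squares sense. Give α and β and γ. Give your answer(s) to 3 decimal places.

α = -1.022, β = -1.530, γ = -0.382

Normal-equation sums: Σt^2·t^2 = 7395, Σt^2·t = 1037, Σt^2 = 159, Σt·t = 159, Σt = 23, Σ1 = 6.
And Σt^2·y = -9206, Σt·y = -1312, Σy = -200.
MᵀM·[α, β, γ]ᵀ = Mᵀy becomes [[7395, 1037, 159]; [1037, 159, 23]; [159, 23, 6]]·[α, β, γ]ᵀ = [-9206, -1312, -200]ᵀ.
Solving the 3×3 system (Gaussian elimination) gives α = -2903/2840, β = -21721/14200, γ = -2711/7100.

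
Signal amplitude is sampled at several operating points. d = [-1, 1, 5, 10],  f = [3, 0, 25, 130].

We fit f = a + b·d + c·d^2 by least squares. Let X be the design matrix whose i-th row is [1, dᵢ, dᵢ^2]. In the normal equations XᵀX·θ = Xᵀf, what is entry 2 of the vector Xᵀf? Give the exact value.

1422

Entry 2 ↔ basis d, so (Xᵀf)_{2} = Σᵢ (d)·fᵢ = (-1)·(3) + (1)·(0) + (5)·(25) + (10)·(130) = 1422.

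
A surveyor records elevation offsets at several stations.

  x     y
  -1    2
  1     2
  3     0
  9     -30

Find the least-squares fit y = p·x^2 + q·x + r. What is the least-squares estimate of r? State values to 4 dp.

r = 2.5898

Normal-equation sums: Σx^2·x^2 = 6644, Σx^2·x = 756, Σx^2 = 92, Σx·x = 92, Σx = 12, Σ1 = 4.
Moment sums: Σx^2·y = -2426, Σx·y = -270, Σy = -26.
Inverting the 3×3 Gram matrix, [p, q, r]ᵀ = [-319/724, 63/181, 1875/724]ᵀ.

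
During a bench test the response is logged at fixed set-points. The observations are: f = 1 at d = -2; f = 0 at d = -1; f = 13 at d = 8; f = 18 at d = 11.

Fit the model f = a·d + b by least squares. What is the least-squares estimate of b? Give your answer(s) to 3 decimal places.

b = 2.540

Forming MᵀM = [[190, 16]; [16, 4]] and Mᵀf = [300, 32]ᵀ gives MᵀM·[a, b]ᵀ = Mᵀf.
Eliminating b: 4·(row 1) − 16·(row 2) gives 504·a = 4·300 − 16·32 = 688, so a = 86/63.
Then b = (32 − 16·(86/63))/4 = 160/63.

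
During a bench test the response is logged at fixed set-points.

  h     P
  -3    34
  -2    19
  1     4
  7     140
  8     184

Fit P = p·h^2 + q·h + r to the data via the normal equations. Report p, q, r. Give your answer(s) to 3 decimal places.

p = 3.022, q = -1.547, r = 2.839

Forming AᵀA = [[6595, 821, 127]; [821, 127, 11]; [127, 11, 5]] and AᵀP = [19022, 2316, 381]ᵀ gives AᵀA·[p, q, r]ᵀ = AᵀP.
Row-reducing yields p = 400621/132558, q = -205079/132558, r = 62720/22093.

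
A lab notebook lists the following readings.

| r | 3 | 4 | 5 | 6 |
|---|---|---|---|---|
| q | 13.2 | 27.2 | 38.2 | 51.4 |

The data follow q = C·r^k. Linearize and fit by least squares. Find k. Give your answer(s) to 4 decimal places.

k = 1.9420

With ln qᵢ as the transformed response and ln rᵢ as the regressor:
AᵀA = [[8.9295, 5.8861]; [5.8861, 4]], rhs = [20.3357, 13.4659]ᵀ  (here Σln r = 5.8861, Σ(ln r)² = 8.9295, Σln q = 13.4659, Σln r·ln q = 20.3357).
Slope k = (n·Σln r·ln q − Σln r·Σln q)/(n·Σ(ln r)² − (Σln r)²) = (4·20.3357 − 5.8861·13.4659)/1.0716 = 1.94200; ln C = (Σln q − k·Σln r)/n = 0.50878.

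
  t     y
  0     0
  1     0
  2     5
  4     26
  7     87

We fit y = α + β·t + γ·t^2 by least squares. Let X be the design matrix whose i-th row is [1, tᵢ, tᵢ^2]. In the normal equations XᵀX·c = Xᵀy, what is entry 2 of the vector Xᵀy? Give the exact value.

Entry 2 ↔ basis t, so (Xᵀy)_{2} = Σᵢ (t)·yᵢ = (0)·(0) + (1)·(0) + (2)·(5) + (4)·(26) + (7)·(87) = 723.

723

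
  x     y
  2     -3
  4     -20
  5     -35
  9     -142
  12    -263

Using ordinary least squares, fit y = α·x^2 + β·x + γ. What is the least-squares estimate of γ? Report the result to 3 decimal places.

γ = -1.036

Compute the Gram sums: Σx^2·x^2 = 28194, Σx^2·x = 2654, Σx^2 = 270, Σx·x = 270, Σx = 32, Σ1 = 5.
And Σx^2·y = -50581, Σx·y = -4695, Σy = -463.
AᵀA·[α, β, γ]ᵀ = Aᵀy becomes [[28194, 2654, 270]; [2654, 270, 32]; [270, 32, 5]]·[α, β, γ]ᵀ = [-50581, -4695, -463]ᵀ.
Solving the 3×3 system (Gaussian elimination) gives α = -40065/18848, β = 68393/18848, γ = -315/304.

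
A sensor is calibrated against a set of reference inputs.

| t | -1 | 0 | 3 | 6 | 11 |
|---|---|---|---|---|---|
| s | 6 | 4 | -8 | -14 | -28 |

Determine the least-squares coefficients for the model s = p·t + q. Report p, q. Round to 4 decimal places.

p = -2.8481, q = 2.8228

Normal-equation sums: Σt·t = 167, Σt = 19, Σ1 = 5.
And Σt·s = -422, Σs = -40.
So MᵀM·[p, q]ᵀ = Mᵀs: [[167, 19]; [19, 5]]·[p, q]ᵀ = [-422, -40]ᵀ.
Determinant 167·5 − 19² = 474.
p = ((-422)·5 − 19·(-40))/474 = -225/79; q = (167·(-40) − 19·(-422))/474 = 223/79.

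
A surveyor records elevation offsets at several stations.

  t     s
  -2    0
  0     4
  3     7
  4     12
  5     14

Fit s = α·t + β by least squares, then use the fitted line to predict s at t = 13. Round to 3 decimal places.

Compute the Gram sums: Σt·t = 54, Σt = 10, Σ1 = 5.
And Σt·s = 139, Σs = 37.
Normal equations: [[54, 10]; [10, 5]]·[α, β]ᵀ = [139, 37]ᵀ.
Δ = 54·5 − 10² = 170.
α = (139·5 − 10·37)/170 = 65/34; β = (54·37 − 10·139)/170 = 304/85.
At t = 13: ŝ = (65/34)·(13) + (304/85)·(1) = 4833/170.

ŝ = 28.429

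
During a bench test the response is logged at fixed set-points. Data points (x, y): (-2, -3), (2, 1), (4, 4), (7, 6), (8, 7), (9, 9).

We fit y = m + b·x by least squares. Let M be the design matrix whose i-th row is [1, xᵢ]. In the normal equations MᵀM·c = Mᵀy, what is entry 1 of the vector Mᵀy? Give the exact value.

24

Entry 1 ↔ basis 1, so (Mᵀy)_{1} = Σᵢ yᵢ = (1)·(-3) + (1)·(1) + (1)·(4) + (1)·(6) + (1)·(7) + (1)·(9) = 24.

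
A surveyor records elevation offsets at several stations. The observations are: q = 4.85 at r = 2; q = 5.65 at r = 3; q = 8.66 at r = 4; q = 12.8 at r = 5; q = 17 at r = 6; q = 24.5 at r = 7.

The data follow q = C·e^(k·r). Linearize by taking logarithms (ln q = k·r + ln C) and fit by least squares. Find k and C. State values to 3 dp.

k = 0.337, C = 2.283

With ln qᵢ as the transformed response and rᵢ as the regressor:
Σr = 27.0000, Σ(r)² = 139.0000, Σln q = 14.0507, Σr·ln q = 69.1250.
Equations: 139.0000·k + 27.0000·ln C = 69.1250;  27.0000·k + 6·ln C = 14.0507.
Solving (det = 105.0000): k = 0.33697, ln C = 0.82542, so C = exp(0.82542) = 2.28285.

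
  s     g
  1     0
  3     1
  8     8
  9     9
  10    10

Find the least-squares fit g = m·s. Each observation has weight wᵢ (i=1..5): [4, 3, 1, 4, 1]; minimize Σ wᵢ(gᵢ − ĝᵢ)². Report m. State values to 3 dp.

Setting ∂/∂m … = 0 gives: 519·m = 497.
Hence m = 497 / 519 ≈ 0.957611.

m = 0.958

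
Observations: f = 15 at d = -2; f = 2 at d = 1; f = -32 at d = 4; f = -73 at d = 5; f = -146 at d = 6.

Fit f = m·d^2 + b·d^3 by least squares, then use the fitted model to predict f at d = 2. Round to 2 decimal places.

f̂ = 0.22

The normal system MᵀM·[m, b]ᵀ = Mᵀf is [[2194, 11894]; [11894, 66442]]·[m, b]ᵀ = [-7531, -42827]ᵀ.
det = 2194·66442 − 11894² = 4306512.
m = ((-7531)·66442 − 11894·(-42827))/4306512 = 750803/358876; b = (2194·(-42827) − 11894·(-7531))/4306512 = -365727/358876.
At d = 2: f̂ = (750803/358876)·(4) + (-365727/358876)·(8) = 19349/89719.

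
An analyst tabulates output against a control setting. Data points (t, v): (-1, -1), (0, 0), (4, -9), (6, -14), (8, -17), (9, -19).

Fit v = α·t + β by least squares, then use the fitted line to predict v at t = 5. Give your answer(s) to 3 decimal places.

Compute the Gram sums: Σt·t = 198, Σt = 26, Σ1 = 6.
For Mᵀv: Σt·v = -426, Σv = -60.
MᵀM·[α, β]ᵀ = Mᵀv becomes [[198, 26]; [26, 6]]·[α, β]ᵀ = [-426, -60]ᵀ.
Eliminating β: 6·(row 1) − 26·(row 2) gives 512·α = 6·(-426) − 26·(-60) = -996, so α = -249/128.
Then β = ((-60) − 26·(-249/128))/6 = -201/128.
At t = 5: v̂ = (-249/128)·(5) + (-201/128)·(1) = -723/64.

v̂ = -11.297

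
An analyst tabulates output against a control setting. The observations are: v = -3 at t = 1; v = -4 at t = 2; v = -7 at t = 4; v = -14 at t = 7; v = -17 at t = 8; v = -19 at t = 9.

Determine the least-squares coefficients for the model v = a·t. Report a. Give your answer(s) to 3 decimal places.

a = -2.065

Entries of XᵀX: Σt·t = 215.
And Σt·v = -444.
So XᵀX·[a]ᵀ = Xᵀv: [[215]]·[a]ᵀ = [-444]ᵀ.
a = (-444)/215 = -2.06512.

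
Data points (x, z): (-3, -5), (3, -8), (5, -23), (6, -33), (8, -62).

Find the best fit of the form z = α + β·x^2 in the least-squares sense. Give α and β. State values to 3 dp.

α = 2.567, β = -1.006

Normal-equation sums: Σ1 = 5, Σx^2 = 143, Σx^2·x^2 = 6179.
Moment sums: Σz = -131, Σx^2·z = -5848.
Δ = 5·6179 − 143² = 10446.
α = ((-131)·6179 − 143·(-5848))/10446 = 26815/10446; β = (5·(-5848) − 143·(-131))/10446 = -10507/10446.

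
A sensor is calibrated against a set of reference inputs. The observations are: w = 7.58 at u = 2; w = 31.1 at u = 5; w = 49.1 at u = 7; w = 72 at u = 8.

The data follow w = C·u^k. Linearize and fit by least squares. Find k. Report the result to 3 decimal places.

Linearized form: ln w = k·ln u + ln C. From the 4 transformed points,
XᵀX = [[11.1814, 6.3279]; [6.3279, 4]], rhs = [23.4061, 13.6332]ᵀ  (here Σln u = 6.3279, Σ(ln u)² = 11.1814, Σln w = 13.6332, Σln u·ln w = 23.4061).
Slope k = (n·Σln u·ln w − Σln u·Σln w)/(n·Σ(ln u)² − (Σln u)²) = (4·23.4061 − 6.3279·13.6332)/4.6828 = 1.57048; ln C = (Σln w − k·Σln u)/n = 0.92383.

k = 1.570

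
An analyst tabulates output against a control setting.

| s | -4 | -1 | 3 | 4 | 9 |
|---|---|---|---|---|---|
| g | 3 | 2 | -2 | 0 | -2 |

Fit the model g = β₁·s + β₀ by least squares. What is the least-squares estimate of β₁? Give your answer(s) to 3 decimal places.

β₁ = -0.407

From the data, Σs·s = 123, Σs = 11, Σ1 = 5.
For Aᵀg: Σs·g = -38, Σg = 1.
AᵀA·[β₁, β₀]ᵀ = Aᵀg becomes [[123, 11]; [11, 5]]·[β₁, β₀]ᵀ = [-38, 1]ᵀ.
Eliminating β₀: 5·(row 1) − 11·(row 2) gives 494·β₁ = 5·(-38) − 11·1 = -201, so β₁ = -201/494.
Then β₀ = (1 − 11·(-201/494))/5 = 541/494.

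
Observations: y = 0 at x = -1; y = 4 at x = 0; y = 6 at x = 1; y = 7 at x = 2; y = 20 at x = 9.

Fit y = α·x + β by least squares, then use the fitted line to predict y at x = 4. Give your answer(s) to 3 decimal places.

Forming AᵀA = [[87, 11]; [11, 5]] and Aᵀy = [200, 37]ᵀ gives AᵀA·[α, β]ᵀ = Aᵀy.
Eliminating β: 5·(row 1) − 11·(row 2) gives 314·α = 5·200 − 11·37 = 593, so α = 593/314.
Then β = (37 − 11·(593/314))/5 = 1019/314.
At x = 4: ŷ = (593/314)·(4) + (1019/314)·(1) = 3391/314.

ŷ = 10.799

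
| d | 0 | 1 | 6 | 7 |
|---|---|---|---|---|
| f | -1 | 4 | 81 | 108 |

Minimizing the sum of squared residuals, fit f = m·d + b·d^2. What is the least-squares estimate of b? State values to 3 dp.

b = 1.913

Entries of XᵀX: Σd·d = 86, Σd·d^2 = 560, Σd^2·d^2 = 3698.
For Xᵀf: Σd·f = 1246, Σd^2·f = 8212.
XᵀX·[m, b]ᵀ = Xᵀf becomes [[86, 560]; [560, 3698]]·[m, b]ᵀ = [1246, 8212]ᵀ.
det = 86·3698 − 560² = 4428.
m = (1246·3698 − 560·8212)/4428 = 749/369; b = (86·8212 − 560·1246)/4428 = 706/369.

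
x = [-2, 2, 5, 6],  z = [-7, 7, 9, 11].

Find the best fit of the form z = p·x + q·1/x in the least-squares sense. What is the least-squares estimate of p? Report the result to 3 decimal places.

p = 1.570

Sums needed: Σx·x = 69, Σx·1/x = 4, Σ1/x·1/x = 511/900.
For Mᵀz: Σx·z = 139, Σ1/x·z = 319/30.
Δ = 69·(511/900) − 4² = 6953/300.
p = (139·(511/900) − 4·(319/30))/(6953/300) = 32749/20859; q = (69·(319/30) − 4·139)/(6953/300) = 53310/6953.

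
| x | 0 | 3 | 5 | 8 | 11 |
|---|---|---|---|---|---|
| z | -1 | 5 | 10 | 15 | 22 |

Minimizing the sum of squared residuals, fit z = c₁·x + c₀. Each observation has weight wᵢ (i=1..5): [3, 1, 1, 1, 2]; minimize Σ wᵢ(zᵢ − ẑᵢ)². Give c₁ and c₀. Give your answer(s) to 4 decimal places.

MᵀWM·[c₁, c₀]ᵀ = MᵀWz reads: 340·c₁ + 38·c₀ = 669;  38·c₁ + 8·c₀ = 71.
(Σwᵢ·x·x = 340, Σwᵢ·x = 38, Σwᵢ·1 = 8, Σwᵢ·x·z = 669, Σwᵢ·z = 71.)
Δ = 340·8 − 38² = 1276.
c₁ = (669·8 − 38·71)/1276 = 1327/638; c₀ = (340·71 − 38·669)/1276 = -641/638.

c₁ = 2.0799, c₀ = -1.0047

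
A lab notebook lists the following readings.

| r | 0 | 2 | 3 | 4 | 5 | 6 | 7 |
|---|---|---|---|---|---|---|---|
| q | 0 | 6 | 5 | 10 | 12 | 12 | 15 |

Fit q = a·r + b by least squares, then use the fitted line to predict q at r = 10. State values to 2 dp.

The normal system MᵀM·[a, b]ᵀ = Mᵀq is [[139, 27]; [27, 7]]·[a, b]ᵀ = [304, 60]ᵀ.
det = 139·7 − 27² = 244.
a = (304·7 − 27·60)/244 = 127/61; b = (139·60 − 27·304)/244 = 33/61.
At r = 10: q̂ = (127/61)·(10) + (33/61)·(1) = 1303/61.

q̂ = 21.36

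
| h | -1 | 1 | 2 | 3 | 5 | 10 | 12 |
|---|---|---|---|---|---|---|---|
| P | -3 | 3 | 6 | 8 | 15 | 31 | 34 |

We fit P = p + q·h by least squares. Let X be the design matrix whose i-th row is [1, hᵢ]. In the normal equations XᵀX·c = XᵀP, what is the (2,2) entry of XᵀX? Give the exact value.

Row 2 ↔ basis h, column 2 ↔ basis h, so (XᵀX)_{2,2} = Σᵢ (h)·(h) = (-1)·(-1) + (1)·(1) + (2)·(2) + (3)·(3) + (5)·(5) + (10)·(10) + (12)·(12) = 284.

284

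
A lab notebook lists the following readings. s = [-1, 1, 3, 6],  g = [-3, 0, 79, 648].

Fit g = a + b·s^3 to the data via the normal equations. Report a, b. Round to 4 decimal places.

a = -1.7095, b = 3.0076

XᵀX·[a, b]ᵀ = Xᵀg reads: 4·a + 243·b = 724;  243·a + 47387·b = 142104.
Determinant 4·47387 − 243² = 130499.
a = (724·47387 − 243·142104)/130499 = -223084/130499; b = (4·142104 − 243·724)/130499 = 392484/130499.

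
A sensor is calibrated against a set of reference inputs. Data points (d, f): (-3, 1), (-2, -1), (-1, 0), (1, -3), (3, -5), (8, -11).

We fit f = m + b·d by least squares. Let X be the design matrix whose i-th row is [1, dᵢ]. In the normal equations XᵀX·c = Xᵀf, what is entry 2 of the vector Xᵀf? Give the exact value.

Entry 2 ↔ basis d, so (Xᵀf)_{2} = Σᵢ (d)·fᵢ = (-3)·(1) + (-2)·(-1) + (-1)·(0) + (1)·(-3) + (3)·(-5) + (8)·(-11) = -107.

-107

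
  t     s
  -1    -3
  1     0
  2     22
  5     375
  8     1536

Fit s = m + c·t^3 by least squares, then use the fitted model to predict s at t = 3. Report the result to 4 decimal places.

Forming MᵀM = [[5, 645]; [645, 277835]] and Mᵀs = [1930, 833486]ᵀ gives MᵀM·[m, c]ᵀ = Mᵀs.
det = 5·277835 − 645² = 973150.
m = (1930·277835 − 645·833486)/973150 = -137692/97315; c = (5·833486 − 645·1930)/973150 = 292258/97315.
At t = 3: ŝ = (-137692/97315)·(1) + (292258/97315)·(27) = 7753274/97315.

ŝ = 79.6719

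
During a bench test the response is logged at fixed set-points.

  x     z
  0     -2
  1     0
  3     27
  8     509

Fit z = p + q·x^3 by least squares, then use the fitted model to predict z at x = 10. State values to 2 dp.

Entries of AᵀA: Σ1 = 4, Σx^3 = 540, Σx^3·x^3 = 262874.
And Σz = 534, Σx^3·z = 261337.
Eliminating q: 262874·(row 1) − 540·(row 2) gives 759896·p = 262874·534 − 540·261337 = -747264, so p = -93408/94987.
Then q = (261337 − 540·(-93408/94987))/262874 = 189247/189974.
At x = 10: ẑ = (-93408/94987)·(1) + (189247/189974)·(1000) = 94530092/94987.

ẑ = 995.19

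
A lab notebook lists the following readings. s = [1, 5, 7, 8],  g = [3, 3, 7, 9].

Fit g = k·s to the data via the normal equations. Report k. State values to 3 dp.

k = 1.000

The normal equations are: 139·k = 139.
k = 139/139 = 1.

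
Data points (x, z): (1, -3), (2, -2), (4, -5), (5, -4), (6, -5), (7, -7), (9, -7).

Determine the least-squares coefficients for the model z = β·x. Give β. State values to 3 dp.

Entries of AᵀA: Σx·x = 212.
And Σx·z = -189.
So AᵀA·[β]ᵀ = Aᵀz: [[212]]·[β]ᵀ = [-189]ᵀ.
Hence β = -189 / 212 ≈ -0.891509.

β = -0.892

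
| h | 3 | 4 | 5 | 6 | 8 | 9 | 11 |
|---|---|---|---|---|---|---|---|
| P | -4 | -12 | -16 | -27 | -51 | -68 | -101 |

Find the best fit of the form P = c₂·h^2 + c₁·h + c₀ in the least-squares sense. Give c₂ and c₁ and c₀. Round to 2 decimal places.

c₂ = -0.91, c₁ = 0.55, c₀ = 2.16

Setting ∂/∂c₂ … = 0 gives: 27556·c₂ + 3004·c₁ + 352·c₀ = -22593;  3004·c₂ + 352·c₁ + 46·c₀ = -2433;  352·c₂ + 46·c₁ + 7·c₀ = -279.
(Σh^2·h^2 = 27556, Σh^2·h = 3004, Σh^2 = 352, Σh·h = 352, Σh = 46, Σ1 = 7, Σh^2·P = -22593, Σh·P = -2433, ΣP = -279.)
Row-reducing yields c₂ = -559/616, c₁ = 339/616, c₀ = 95/44.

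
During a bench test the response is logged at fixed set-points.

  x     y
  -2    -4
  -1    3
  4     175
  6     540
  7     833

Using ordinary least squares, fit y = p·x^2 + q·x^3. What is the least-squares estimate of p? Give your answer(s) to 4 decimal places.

From the data, Σx^2·x^2 = 3970, Σx^2·x^3 = 25574, Σx^3·x^3 = 168466.
And Σx^2·y = 63044, Σx^3·y = 413588.
Δ = 3970·168466 − 25574² = 14780544.
p = (63044·168466 − 25574·413588)/14780544 = 2729437/923784; q = (3970·413588 − 25574·63044)/14780544 = 1853569/923784.

p = 2.9546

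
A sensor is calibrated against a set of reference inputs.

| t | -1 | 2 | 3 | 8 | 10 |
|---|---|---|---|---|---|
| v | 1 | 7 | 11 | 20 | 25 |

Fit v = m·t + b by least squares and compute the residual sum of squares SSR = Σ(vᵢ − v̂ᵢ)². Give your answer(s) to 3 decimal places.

SSR = 2.227

The normal system XᵀX·[m, b]ᵀ = Xᵀv is [[178, 22]; [22, 5]]·[m, b]ᵀ = [456, 64]ᵀ.
Eliminating b: 5·(row 1) − 22·(row 2) gives 406·m = 5·456 − 22·64 = 872, so m = 436/203.
Then b = (64 − 22·(436/203))/5 = 680/203.
Residuals: -41/203, -131/203, 35/29, -108/203, 5/29; SSR = 452/203.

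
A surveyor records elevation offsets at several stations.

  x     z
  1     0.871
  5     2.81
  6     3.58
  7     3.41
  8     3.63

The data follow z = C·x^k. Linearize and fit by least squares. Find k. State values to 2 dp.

With ln zᵢ as the transformed response and ln xᵢ as the regressor:
Over the data: Σln x = 7.4265, Σ(ln x)² = 13.9113, Σln z = 4.6864, Σln x·ln z = 9.0159.
Normal system: [[13.9113, 7.4265]; [7.4265, 5]]·[k, ln C]ᵀ = [9.0159, 4.6864]ᵀ.
Δ = 13.9113·5 − (7.4265)² = 14.4030; k = (9.0159·5 − 7.4265·4.6864)/14.4030 = 0.71347, ln C = (13.9113·4.6864 − 7.4265·9.0159)/14.4030 = -0.12244.

k = 0.71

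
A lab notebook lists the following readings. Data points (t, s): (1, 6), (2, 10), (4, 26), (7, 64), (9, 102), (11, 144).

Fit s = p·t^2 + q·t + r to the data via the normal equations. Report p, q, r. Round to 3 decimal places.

p = 1.012, q = 1.761, r = 2.823

Entries of AᵀA: Σt^2·t^2 = 23876, Σt^2·t = 2476, Σt^2 = 272, Σt·t = 272, Σt = 34, Σ1 = 6.
And Σt^2·s = 29284, Σt·s = 3080, Σs = 352.
Row-reducing yields p = 5353/5291, q = 9318/5291, r = 14934/5291.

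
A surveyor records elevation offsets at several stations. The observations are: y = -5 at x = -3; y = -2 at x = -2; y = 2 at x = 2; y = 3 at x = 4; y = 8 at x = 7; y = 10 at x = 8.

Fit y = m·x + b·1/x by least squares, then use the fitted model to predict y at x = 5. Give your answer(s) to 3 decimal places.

ŷ = 5.859

Setting ∂/∂m … = 0 gives: 146·m + 6·b = 171;  6·m + (20029/28224)·b = 143/21.
(Σx·x = 146, Σx·1/x = 6, Σ1/x·1/x = 20029/28224, Σx·y = 171, Σ1/x·y = 143/21.)
Δ = 146·(20029/28224) − 6² = 954085/14112.
m = (171·(20029/28224) − 6·(143/21))/(954085/14112) = 2271807/1908170; b = (146·(143/21) − 6·171)/(954085/14112) = -448896/954085.
At x = 5: ŷ = (2271807/1908170)·(5) + (-448896/954085)·(1/5) = 55897383/9540850.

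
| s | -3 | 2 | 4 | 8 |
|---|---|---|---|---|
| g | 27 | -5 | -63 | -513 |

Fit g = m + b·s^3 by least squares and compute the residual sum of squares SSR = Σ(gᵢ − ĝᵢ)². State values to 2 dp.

Sums needed: Σ1 = 4, Σs^3 = 557, Σs^3·s^3 = 267033.
Right-hand side: Σg = -554, Σs^3·g = -267457.
AᵀA·[m, b]ᵀ = Aᵀg becomes [[4, 557]; [557, 267033]]·[m, b]ᵀ = [-554, -267457]ᵀ.
Δ = 4·267033 − 557² = 757883.
m = ((-554)·267033 − 557·(-267457))/757883 = 148181/108269; b = (4·(-267457) − 557·(-554))/757883 = -108750/108269.
Residuals: -23024/15467, 25782/15467, -1304/15467, -1454/15467; SSR = 77496/15467.

SSR = 5.01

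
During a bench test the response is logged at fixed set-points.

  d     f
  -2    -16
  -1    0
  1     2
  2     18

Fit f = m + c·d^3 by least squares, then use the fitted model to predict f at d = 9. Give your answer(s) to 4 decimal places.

Setting ∂/∂m … = 0 gives: 4·m + 0·c = 4;  0·m + 130·c = 274.
Determinant 4·130 − 0² = 520.
m = (4·130 − 0·274)/520 = 1; c = (4·274 − 0·4)/520 = 137/65.
At d = 9: f̂ = (1)·(1) + (137/65)·(729) = 99938/65.

f̂ = 1537.5077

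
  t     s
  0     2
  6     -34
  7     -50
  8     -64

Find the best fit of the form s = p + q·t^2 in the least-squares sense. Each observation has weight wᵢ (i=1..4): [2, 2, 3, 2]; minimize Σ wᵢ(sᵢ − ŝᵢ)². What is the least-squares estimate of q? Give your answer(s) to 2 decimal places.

Entries of XᵀWX: Σwᵢ·1 = 9, Σwᵢ·t^2 = 347, Σwᵢ·t^2·t^2 = 17987.
Moment sums: Σwᵢ·s = -342, Σwᵢ·t^2·s = -17990.
So XᵀWX·[p, q]ᵀ = XᵀWs: [[9, 347]; [347, 17987]]·[p, q]ᵀ = [-342, -17990]ᵀ.
Eliminating q: 17987·(row 1) − 347·(row 2) gives 41474·p = 17987·(-342) − 347·(-17990) = 90976, so p = 45488/20737.
Then q = ((-17990) − 347·(45488/20737))/17987 = -21618/20737.

q = -1.04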